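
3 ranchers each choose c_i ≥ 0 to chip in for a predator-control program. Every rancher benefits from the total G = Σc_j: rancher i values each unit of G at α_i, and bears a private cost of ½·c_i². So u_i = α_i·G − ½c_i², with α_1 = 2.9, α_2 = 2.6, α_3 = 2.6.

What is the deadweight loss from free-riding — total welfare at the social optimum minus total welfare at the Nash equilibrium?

43.77

Rancher i's FOC: ∂u_i/∂c_i = α_i − c_i = 0, so c_i* = α_i.
NE contributions = (2.9, 2.6, 2.6); G = 8.1.
W^NE = (Σα)·G − ½Σα_i² = 8.1² − ½·21.93 = 54.645.
Planner sets c_i = Σα_j = 8.1 for every i, so G^SO = 3·8.1 = 24.3.
W^SO = (Σα)·G^SO − ½·3·(Σα)² = (3/2)·8.1² = 98.415.
Deadweight loss = W^SO − W^NE = 43.77.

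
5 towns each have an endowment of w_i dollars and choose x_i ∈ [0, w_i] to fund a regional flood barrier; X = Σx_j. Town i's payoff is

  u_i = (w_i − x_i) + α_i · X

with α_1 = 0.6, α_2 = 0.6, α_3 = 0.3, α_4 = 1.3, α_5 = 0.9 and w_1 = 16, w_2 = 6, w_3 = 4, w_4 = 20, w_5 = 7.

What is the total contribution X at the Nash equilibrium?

20

∂u_i/∂x_i = α_i − 1, so town i contributes w_i if α_i > 1, else 0.
α_i > 1 for i ∈ {4}; NE contributions (0, 0, 0, 20, 0), X = 20.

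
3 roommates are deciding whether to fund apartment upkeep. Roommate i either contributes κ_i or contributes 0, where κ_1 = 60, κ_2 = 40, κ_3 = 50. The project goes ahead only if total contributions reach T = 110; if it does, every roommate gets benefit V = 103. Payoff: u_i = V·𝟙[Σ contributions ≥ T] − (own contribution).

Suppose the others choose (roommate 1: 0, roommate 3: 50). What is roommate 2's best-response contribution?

0

Others' total = 50. Even contributing 40 gives 90 < 110: no benefit either way.
Best response: 0.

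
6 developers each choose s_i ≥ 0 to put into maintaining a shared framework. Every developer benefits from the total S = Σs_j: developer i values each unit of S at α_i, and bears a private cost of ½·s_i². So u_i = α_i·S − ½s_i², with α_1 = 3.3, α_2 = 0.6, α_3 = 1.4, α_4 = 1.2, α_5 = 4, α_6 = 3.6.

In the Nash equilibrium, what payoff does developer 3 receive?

Developer i's FOC: ∂u_i/∂s_i = α_i − s_i = 0, so s_i* = α_i.
NE contributions = (3.3, 0.6, 1.4, 1.2, 4, 3.6); S = 14.1.
u_3 = α_3·S − ½·(s_3)² = 1.4·14.1 − ½·1.4² = 18.76.

18.76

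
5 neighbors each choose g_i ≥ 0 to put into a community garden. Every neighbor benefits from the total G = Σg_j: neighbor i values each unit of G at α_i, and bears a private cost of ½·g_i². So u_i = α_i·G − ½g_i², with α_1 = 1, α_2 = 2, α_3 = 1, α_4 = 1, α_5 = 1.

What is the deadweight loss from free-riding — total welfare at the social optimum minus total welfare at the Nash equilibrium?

58

Neighbor i's FOC: ∂u_i/∂g_i = α_i − g_i = 0, so g_i* = α_i.
NE contributions = (1, 2, 1, 1, 1); G = 6.
W^NE = (Σα)·G − ½Σα_i² = 6² − ½·8 = 32.
Planner sets g_i = Σα_j = 6 for every i, so G^SO = 5·6 = 30.
W^SO = (Σα)·G^SO − ½·5·(Σα)² = (5/2)·6² = 90.
Deadweight loss = W^SO − W^NE = 58.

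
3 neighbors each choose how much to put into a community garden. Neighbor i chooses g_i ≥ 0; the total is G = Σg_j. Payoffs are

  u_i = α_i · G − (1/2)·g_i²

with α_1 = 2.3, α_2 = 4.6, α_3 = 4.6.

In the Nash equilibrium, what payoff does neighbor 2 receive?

42.32

Neighbor i's FOC: ∂u_i/∂g_i = α_i − g_i = 0, so g_i* = α_i.
NE contributions = (2.3, 4.6, 4.6); G = 11.5.
u_2 = α_2·G − ½·(g_2)² = 4.6·11.5 − ½·4.6² = 42.32.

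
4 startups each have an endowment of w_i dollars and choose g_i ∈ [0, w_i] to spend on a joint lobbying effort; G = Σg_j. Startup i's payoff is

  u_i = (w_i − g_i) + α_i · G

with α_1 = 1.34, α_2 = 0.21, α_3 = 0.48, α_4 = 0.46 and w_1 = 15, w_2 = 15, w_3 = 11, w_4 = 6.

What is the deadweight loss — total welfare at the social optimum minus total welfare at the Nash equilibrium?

∂u_i/∂g_i = α_i − 1, so startup i contributes w_i if α_i > 1, else 0.
α_i > 1 for i ∈ {1}; NE contributions (15, 0, 0, 0), G = 15.
W^NE = Σw_i − G^NE + (Σα_i)·G^NE = 47 + 1.49·15 = 69.35.
Planner: ∂(Σu_j)/∂g_i = Σα_j − 1 = 1.49 > 0, so everyone contributes w_i; G^SO = 47, W^SO = 47 + 1.49·47 = 117.03.
Deadweight loss = 47.68.

47.68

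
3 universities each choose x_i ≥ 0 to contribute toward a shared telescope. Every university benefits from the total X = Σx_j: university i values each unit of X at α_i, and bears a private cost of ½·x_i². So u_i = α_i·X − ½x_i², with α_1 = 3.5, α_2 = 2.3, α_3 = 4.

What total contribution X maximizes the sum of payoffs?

29.4

Planner FOC: ∂(Σu_j)/∂x_i = (Σα_j) − x_i = 0, so x_i^SO = Σα_j = 9.8 for every i; X^SO = 29.4.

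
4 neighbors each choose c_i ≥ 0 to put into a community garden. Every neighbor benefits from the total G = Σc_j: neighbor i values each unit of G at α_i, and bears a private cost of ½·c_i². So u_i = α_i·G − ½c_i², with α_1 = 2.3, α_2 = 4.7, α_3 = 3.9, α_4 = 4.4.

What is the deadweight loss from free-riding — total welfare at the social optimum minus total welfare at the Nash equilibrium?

Neighbor i's FOC: ∂u_i/∂c_i = α_i − c_i = 0, so c_i* = α_i.
NE contributions = (2.3, 4.7, 3.9, 4.4); G = 15.3.
W^NE = (Σα)·G − ½Σα_i² = 15.3² − ½·61.95 = 203.115.
Planner sets c_i = Σα_j = 15.3 for every i, so G^SO = 4·15.3 = 61.2.
W^SO = (Σα)·G^SO − ½·4·(Σα)² = (4/2)·15.3² = 468.18.
Deadweight loss = W^SO − W^NE = 265.065.

265.065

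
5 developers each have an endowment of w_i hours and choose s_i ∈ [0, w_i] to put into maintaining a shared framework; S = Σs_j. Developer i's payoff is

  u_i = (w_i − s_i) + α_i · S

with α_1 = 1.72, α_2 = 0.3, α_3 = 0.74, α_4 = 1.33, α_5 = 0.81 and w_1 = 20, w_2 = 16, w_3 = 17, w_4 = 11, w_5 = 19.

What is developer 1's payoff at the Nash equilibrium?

∂u_i/∂s_i = α_i − 1, so developer i contributes w_i if α_i > 1, else 0.
α_i > 1 for i ∈ {1, 4}; NE contributions (20, 0, 0, 11, 0), S = 31.
u_1 = (20 − 20) + 1.72·31 = 53.32.

53.32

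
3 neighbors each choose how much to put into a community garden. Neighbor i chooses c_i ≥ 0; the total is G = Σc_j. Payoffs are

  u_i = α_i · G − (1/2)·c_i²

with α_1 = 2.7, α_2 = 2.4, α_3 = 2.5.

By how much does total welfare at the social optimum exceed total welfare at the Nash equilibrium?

Neighbor i's FOC: ∂u_i/∂c_i = α_i − c_i = 0, so c_i* = α_i.
NE contributions = (2.7, 2.4, 2.5); G = 7.6.
W^NE = (Σα)·G − ½Σα_i² = 7.6² − ½·19.3 = 48.11.
Planner sets c_i = Σα_j = 7.6 for every i, so G^SO = 3·7.6 = 22.8.
W^SO = (Σα)·G^SO − ½·3·(Σα)² = (3/2)·7.6² = 86.64.
Deadweight loss = W^SO − W^NE = 38.53.

38.53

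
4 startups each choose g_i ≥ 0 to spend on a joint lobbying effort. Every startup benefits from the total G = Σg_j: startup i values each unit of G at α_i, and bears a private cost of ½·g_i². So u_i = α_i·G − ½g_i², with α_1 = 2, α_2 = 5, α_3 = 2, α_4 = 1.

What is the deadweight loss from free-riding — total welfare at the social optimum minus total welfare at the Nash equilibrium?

117

Startup i's FOC: ∂u_i/∂g_i = α_i − g_i = 0, so g_i* = α_i.
NE contributions = (2, 5, 2, 1); G = 10.
W^NE = (Σα)·G − ½Σα_i² = 10² − ½·34 = 83.
Planner sets g_i = Σα_j = 10 for every i, so G^SO = 4·10 = 40.
W^SO = (Σα)·G^SO − ½·4·(Σα)² = (4/2)·10² = 200.
Deadweight loss = W^SO − W^NE = 117.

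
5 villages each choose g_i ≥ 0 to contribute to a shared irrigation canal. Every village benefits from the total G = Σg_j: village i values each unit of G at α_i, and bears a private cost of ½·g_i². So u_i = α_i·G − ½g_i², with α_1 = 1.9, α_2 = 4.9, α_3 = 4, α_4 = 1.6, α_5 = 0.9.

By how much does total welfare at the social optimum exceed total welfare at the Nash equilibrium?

Village i's FOC: ∂u_i/∂g_i = α_i − g_i = 0, so g_i* = α_i.
NE contributions = (1.9, 4.9, 4, 1.6, 0.9); G = 13.3.
W^NE = (Σα)·G − ½Σα_i² = 13.3² − ½·46.99 = 153.395.
Planner sets g_i = Σα_j = 13.3 for every i, so G^SO = 5·13.3 = 66.5.
W^SO = (Σα)·G^SO − ½·5·(Σα)² = (5/2)·13.3² = 442.225.
Deadweight loss = W^SO − W^NE = 288.83.

288.83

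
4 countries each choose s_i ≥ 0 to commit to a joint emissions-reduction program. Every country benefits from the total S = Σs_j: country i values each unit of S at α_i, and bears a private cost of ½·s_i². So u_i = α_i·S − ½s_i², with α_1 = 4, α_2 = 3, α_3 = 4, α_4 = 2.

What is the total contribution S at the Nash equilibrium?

Country i's FOC: ∂u_i/∂s_i = α_i − s_i = 0, so s_i* = α_i.
NE contributions = (4, 3, 4, 2); S = 13.

13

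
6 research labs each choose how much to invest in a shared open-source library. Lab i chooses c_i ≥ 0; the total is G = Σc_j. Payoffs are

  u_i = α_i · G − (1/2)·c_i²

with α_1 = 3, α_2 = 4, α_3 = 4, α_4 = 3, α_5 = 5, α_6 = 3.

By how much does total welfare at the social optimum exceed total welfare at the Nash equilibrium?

1010

Lab i's FOC: ∂u_i/∂c_i = α_i − c_i = 0, so c_i* = α_i.
NE contributions = (3, 4, 4, 3, 5, 3); G = 22.
W^NE = (Σα)·G − ½Σα_i² = 22² − ½·84 = 442.
Planner sets c_i = Σα_j = 22 for every i, so G^SO = 6·22 = 132.
W^SO = (Σα)·G^SO − ½·6·(Σα)² = (6/2)·22² = 1452.
Deadweight loss = W^SO − W^NE = 1010.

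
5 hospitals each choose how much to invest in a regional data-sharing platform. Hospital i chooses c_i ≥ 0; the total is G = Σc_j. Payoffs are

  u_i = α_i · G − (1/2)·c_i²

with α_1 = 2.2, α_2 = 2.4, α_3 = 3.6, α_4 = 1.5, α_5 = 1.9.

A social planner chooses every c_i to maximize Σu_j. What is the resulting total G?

58

Planner FOC: ∂(Σu_j)/∂c_i = (Σα_j) − c_i = 0, so c_i^SO = Σα_j = 11.6 for every i; G^SO = 58.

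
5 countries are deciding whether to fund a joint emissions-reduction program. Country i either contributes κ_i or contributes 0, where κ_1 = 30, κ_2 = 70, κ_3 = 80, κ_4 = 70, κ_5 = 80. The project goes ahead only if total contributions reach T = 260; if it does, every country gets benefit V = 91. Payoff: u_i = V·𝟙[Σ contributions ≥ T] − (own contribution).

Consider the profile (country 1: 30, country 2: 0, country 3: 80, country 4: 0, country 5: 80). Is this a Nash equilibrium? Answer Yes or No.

No

Total = 190 < 260: not provided.
Country 1 (pledges 30, payoff -30): dropping to 0 → total 160, payoff 0. Profitable deviation.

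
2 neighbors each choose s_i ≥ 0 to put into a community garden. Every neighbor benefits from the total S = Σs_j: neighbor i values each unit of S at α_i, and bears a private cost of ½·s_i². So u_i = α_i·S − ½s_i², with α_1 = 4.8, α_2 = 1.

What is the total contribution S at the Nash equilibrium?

5.8

Neighbor i's FOC: ∂u_i/∂s_i = α_i − s_i = 0, so s_i* = α_i.
NE contributions = (4.8, 1); S = 5.8.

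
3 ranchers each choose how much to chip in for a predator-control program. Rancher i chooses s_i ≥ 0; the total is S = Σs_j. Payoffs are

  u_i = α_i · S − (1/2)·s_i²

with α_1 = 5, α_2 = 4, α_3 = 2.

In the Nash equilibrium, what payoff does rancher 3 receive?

20

Rancher i's FOC: ∂u_i/∂s_i = α_i − s_i = 0, so s_i* = α_i.
NE contributions = (5, 4, 2); S = 11.
u_3 = α_3·S − ½·(s_3)² = 2·11 − ½·2² = 20.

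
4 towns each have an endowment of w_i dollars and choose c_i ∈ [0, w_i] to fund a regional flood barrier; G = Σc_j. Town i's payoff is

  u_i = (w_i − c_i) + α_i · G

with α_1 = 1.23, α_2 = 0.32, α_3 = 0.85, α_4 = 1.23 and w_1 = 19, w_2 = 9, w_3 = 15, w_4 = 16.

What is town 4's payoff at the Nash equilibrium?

43.05

∂u_i/∂c_i = α_i − 1, so town i contributes w_i if α_i > 1, else 0.
α_i > 1 for i ∈ {1, 4}; NE contributions (19, 0, 0, 16), G = 35.
u_4 = (16 − 16) + 1.23·35 = 43.05.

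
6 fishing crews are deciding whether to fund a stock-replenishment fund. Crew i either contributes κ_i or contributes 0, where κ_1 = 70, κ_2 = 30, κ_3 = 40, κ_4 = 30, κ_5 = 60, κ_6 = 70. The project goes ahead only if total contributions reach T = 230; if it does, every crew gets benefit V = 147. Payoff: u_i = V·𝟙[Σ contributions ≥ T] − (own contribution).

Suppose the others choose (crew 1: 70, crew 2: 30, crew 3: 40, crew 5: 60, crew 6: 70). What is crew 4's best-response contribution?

0

Others' total = 270 ≥ 230; contributing adds cost 30 for no extra benefit.
Best response: 0.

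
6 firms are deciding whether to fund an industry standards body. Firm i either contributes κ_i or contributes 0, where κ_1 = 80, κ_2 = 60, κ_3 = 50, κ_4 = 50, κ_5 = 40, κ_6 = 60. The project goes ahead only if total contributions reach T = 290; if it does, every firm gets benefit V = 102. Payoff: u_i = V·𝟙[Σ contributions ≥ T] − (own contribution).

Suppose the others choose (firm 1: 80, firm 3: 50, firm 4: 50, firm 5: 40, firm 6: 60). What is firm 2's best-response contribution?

60

Others' total = 280. Contributing 60 brings total to 340 ≥ 290: gain V − κ_2 = 42.
Best response: 60.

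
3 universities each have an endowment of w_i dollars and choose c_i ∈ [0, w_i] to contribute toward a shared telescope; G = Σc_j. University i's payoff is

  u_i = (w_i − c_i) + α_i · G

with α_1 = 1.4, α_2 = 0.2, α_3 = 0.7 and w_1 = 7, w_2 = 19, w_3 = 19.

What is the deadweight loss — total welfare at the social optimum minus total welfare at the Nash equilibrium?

49.4

∂u_i/∂c_i = α_i − 1, so university i contributes w_i if α_i > 1, else 0.
α_i > 1 for i ∈ {1}; NE contributions (7, 0, 0), G = 7.
W^NE = Σw_i − G^NE + (Σα_i)·G^NE = 45 + 1.3·7 = 54.1.
Planner: ∂(Σu_j)/∂c_i = Σα_j − 1 = 1.3 > 0, so everyone contributes w_i; G^SO = 45, W^SO = 45 + 1.3·45 = 103.5.
Deadweight loss = 49.4.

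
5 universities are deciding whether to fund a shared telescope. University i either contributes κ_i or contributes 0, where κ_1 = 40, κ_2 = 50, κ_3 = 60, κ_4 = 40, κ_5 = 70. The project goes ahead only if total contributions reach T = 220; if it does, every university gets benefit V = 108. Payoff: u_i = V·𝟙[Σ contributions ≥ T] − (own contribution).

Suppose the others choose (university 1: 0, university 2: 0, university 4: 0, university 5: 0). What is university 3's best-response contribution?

Others' total = 0. Even contributing 60 gives 60 < 220: no benefit either way.
Best response: 0.

0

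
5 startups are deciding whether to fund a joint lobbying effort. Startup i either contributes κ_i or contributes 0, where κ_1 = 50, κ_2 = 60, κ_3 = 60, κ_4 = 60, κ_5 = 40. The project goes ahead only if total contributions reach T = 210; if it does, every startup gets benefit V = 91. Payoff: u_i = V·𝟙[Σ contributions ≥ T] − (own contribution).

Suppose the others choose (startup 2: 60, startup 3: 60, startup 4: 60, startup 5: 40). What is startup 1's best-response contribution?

Others' total = 220 ≥ 210; contributing adds cost 50 for no extra benefit.
Best response: 0.

0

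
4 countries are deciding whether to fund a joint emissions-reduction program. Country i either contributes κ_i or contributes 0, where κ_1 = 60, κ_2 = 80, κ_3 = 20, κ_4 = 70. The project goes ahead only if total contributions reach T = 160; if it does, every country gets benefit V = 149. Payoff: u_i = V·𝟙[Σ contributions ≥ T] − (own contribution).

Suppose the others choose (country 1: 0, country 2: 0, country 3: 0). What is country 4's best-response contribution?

0

Others' total = 0. Even contributing 70 gives 70 < 160: no benefit either way.
Best response: 0.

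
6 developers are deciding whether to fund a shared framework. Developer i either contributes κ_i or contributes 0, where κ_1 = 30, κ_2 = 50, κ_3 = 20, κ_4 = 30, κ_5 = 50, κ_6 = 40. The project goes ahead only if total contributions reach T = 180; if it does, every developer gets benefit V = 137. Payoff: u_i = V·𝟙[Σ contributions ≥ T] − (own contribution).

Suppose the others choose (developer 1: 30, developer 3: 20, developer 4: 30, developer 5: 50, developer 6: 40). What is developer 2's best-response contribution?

Others' total = 170. Contributing 50 brings total to 220 ≥ 180: gain V − κ_2 = 87.
Best response: 50.

50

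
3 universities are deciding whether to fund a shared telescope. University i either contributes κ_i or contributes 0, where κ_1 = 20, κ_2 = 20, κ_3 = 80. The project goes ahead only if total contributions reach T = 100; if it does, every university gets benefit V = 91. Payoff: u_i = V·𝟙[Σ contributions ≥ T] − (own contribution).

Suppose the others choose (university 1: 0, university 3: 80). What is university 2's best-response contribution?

Others' total = 80. Contributing 20 brings total to 100 ≥ 100: gain V − κ_2 = 71.
Best response: 20.

20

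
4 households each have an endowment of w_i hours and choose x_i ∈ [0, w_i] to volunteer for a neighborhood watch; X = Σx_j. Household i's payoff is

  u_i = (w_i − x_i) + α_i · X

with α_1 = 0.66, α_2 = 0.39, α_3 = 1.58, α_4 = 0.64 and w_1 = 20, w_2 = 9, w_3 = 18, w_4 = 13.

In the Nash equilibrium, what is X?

18

∂u_i/∂x_i = α_i − 1, so household i contributes w_i if α_i > 1, else 0.
α_i > 1 for i ∈ {3}; NE contributions (0, 0, 18, 0), X = 18.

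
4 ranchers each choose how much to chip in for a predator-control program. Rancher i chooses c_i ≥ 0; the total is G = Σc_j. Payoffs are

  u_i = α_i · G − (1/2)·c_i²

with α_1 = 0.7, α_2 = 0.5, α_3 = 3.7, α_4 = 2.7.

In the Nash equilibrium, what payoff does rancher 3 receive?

21.275

Rancher i's FOC: ∂u_i/∂c_i = α_i − c_i = 0, so c_i* = α_i.
NE contributions = (0.7, 0.5, 3.7, 2.7); G = 7.6.
u_3 = α_3·G − ½·(c_3)² = 3.7·7.6 − ½·3.7² = 21.275.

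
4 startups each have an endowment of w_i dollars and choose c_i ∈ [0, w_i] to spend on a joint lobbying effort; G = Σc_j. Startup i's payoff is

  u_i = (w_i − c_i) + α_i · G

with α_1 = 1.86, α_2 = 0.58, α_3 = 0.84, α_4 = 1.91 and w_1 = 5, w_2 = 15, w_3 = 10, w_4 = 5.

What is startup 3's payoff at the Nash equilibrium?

∂u_i/∂c_i = α_i − 1, so startup i contributes w_i if α_i > 1, else 0.
α_i > 1 for i ∈ {1, 4}; NE contributions (5, 0, 0, 5), G = 10.
u_3 = (10 − 0) + 0.84·10 = 18.4.

18.4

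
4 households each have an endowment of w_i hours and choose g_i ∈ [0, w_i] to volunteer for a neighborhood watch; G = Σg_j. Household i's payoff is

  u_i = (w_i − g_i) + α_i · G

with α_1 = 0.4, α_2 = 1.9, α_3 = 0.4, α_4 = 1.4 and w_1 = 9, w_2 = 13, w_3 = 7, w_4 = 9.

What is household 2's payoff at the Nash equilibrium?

41.8

∂u_i/∂g_i = α_i − 1, so household i contributes w_i if α_i > 1, else 0.
α_i > 1 for i ∈ {2, 4}; NE contributions (0, 13, 0, 9), G = 22.
u_2 = (13 − 13) + 1.9·22 = 41.8.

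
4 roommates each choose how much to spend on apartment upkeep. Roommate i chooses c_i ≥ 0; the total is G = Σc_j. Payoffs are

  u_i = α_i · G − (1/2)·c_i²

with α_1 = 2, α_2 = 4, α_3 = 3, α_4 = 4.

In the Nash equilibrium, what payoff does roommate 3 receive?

34.5

Roommate i's FOC: ∂u_i/∂c_i = α_i − c_i = 0, so c_i* = α_i.
NE contributions = (2, 4, 3, 4); G = 13.
u_3 = α_3·G − ½·(c_3)² = 3·13 − ½·3² = 34.5.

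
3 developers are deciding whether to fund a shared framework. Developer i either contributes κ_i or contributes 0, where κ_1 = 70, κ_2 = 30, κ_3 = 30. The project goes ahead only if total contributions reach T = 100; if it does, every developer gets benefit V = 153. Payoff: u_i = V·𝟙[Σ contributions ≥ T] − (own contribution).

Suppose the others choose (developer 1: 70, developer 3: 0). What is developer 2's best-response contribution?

Others' total = 70. Contributing 30 brings total to 100 ≥ 100: gain V − κ_2 = 123.
Best response: 30.

30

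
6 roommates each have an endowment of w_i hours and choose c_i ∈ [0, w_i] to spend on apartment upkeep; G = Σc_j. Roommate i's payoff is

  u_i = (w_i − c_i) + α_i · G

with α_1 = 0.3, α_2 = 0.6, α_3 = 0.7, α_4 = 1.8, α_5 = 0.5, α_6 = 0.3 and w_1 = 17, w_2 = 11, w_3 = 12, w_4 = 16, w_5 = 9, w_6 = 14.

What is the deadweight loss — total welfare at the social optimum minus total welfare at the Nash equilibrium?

201.6

∂u_i/∂c_i = α_i − 1, so roommate i contributes w_i if α_i > 1, else 0.
α_i > 1 for i ∈ {4}; NE contributions (0, 0, 0, 16, 0, 0), G = 16.
W^NE = Σw_i − G^NE + (Σα_i)·G^NE = 79 + 3.2·16 = 130.2.
Planner: ∂(Σu_j)/∂c_i = Σα_j − 1 = 3.2 > 0, so everyone contributes w_i; G^SO = 79, W^SO = 79 + 3.2·79 = 331.8.
Deadweight loss = 201.6.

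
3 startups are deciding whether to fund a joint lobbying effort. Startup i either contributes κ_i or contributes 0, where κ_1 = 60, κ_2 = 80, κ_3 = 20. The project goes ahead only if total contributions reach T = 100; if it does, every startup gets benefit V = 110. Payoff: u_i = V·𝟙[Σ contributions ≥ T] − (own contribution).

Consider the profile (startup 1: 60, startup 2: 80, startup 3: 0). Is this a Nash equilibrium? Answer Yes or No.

Yes

Total = 140 ≥ 100: provided.
Startup 1 (pledges 60, payoff 50): dropping to 0 → total 80, payoff 0. No gain.
Startup 2 (pledges 80, payoff 30): dropping to 0 → total 60, payoff 0. No gain.
Startup 3 (pledges 0, payoff 110): pledging 20 → total 160, payoff 90. No gain.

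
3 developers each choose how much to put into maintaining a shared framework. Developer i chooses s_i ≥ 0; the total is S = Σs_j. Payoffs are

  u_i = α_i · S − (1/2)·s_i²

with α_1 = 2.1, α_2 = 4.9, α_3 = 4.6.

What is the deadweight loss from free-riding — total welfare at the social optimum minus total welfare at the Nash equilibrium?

92.07

Developer i's FOC: ∂u_i/∂s_i = α_i − s_i = 0, so s_i* = α_i.
NE contributions = (2.1, 4.9, 4.6); S = 11.6.
W^NE = (Σα)·S − ½Σα_i² = 11.6² − ½·49.58 = 109.77.
Planner sets s_i = Σα_j = 11.6 for every i, so S^SO = 3·11.6 = 34.8.
W^SO = (Σα)·S^SO − ½·3·(Σα)² = (3/2)·11.6² = 201.84.
Deadweight loss = W^SO − W^NE = 92.07.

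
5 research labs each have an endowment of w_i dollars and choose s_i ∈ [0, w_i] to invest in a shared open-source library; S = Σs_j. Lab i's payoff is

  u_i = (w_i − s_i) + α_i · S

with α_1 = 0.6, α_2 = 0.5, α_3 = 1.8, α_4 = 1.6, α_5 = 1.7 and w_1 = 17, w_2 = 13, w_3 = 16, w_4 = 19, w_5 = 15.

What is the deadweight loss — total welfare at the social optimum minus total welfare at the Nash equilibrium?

156

∂u_i/∂s_i = α_i − 1, so lab i contributes w_i if α_i > 1, else 0.
α_i > 1 for i ∈ {3, 4, 5}; NE contributions (0, 0, 16, 19, 15), S = 50.
W^NE = Σw_i − S^NE + (Σα_i)·S^NE = 80 + 5.2·50 = 340.
Planner: ∂(Σu_j)/∂s_i = Σα_j − 1 = 5.2 > 0, so everyone contributes w_i; S^SO = 80, W^SO = 80 + 5.2·80 = 496.
Deadweight loss = 156.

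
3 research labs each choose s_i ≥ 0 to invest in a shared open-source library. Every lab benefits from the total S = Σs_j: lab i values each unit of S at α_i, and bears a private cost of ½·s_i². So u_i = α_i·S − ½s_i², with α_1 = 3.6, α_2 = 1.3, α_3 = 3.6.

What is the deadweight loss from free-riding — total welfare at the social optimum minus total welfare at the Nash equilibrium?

Lab i's FOC: ∂u_i/∂s_i = α_i − s_i = 0, so s_i* = α_i.
NE contributions = (3.6, 1.3, 3.6); S = 8.5.
W^NE = (Σα)·S − ½Σα_i² = 8.5² − ½·27.61 = 58.445.
Planner sets s_i = Σα_j = 8.5 for every i, so S^SO = 3·8.5 = 25.5.
W^SO = (Σα)·S^SO − ½·3·(Σα)² = (3/2)·8.5² = 108.375.
Deadweight loss = W^SO − W^NE = 49.93.

49.93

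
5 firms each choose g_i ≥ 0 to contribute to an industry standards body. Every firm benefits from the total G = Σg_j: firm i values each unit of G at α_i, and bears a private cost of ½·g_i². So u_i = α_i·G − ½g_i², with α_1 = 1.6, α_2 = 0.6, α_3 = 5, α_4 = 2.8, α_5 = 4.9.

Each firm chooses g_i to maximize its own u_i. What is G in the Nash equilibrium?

14.9

Firm i's FOC: ∂u_i/∂g_i = α_i − g_i = 0, so g_i* = α_i.
NE contributions = (1.6, 0.6, 5, 2.8, 4.9); G = 14.9.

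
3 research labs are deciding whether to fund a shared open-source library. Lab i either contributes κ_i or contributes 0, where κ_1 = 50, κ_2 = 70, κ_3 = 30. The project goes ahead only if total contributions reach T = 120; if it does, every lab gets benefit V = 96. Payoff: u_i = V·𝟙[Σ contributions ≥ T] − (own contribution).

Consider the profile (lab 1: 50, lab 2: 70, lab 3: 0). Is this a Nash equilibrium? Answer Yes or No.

Total = 120 ≥ 120: provided.
Lab 1 (pledges 50, payoff 46): dropping to 0 → total 70, payoff 0. No gain.
Lab 2 (pledges 70, payoff 26): dropping to 0 → total 50, payoff 0. No gain.
Lab 3 (pledges 0, payoff 96): pledging 30 → total 150, payoff 66. No gain.

Yes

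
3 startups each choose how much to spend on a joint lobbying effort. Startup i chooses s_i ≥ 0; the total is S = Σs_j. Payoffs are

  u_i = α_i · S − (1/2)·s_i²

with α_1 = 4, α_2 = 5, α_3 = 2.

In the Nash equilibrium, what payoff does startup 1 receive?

36

Startup i's FOC: ∂u_i/∂s_i = α_i − s_i = 0, so s_i* = α_i.
NE contributions = (4, 5, 2); S = 11.
u_1 = α_1·S − ½·(s_1)² = 4·11 − ½·4² = 36.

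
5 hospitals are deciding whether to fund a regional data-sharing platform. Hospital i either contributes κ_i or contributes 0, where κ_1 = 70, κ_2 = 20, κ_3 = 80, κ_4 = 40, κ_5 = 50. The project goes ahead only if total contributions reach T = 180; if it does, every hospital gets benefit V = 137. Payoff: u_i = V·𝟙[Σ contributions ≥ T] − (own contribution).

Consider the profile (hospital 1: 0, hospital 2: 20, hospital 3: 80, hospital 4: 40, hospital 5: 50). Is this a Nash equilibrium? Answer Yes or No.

Total = 190 ≥ 180: provided.
Hospital 1 (pledges 0, payoff 137): pledging 70 → total 260, payoff 67. No gain.
Hospital 2 (pledges 20, payoff 117): dropping to 0 → total 170, payoff 0. No gain.
Hospital 3 (pledges 80, payoff 57): dropping to 0 → total 110, payoff 0. No gain.
Hospital 4 (pledges 40, payoff 97): dropping to 0 → total 150, payoff 0. No gain.
Hospital 5 (pledges 50, payoff 87): dropping to 0 → total 140, payoff 0. No gain.

Yes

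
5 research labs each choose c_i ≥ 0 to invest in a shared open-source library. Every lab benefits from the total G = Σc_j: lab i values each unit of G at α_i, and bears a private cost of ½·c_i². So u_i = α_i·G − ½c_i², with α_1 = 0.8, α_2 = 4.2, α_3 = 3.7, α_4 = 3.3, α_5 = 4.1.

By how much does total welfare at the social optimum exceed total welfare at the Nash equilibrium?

418.65

Lab i's FOC: ∂u_i/∂c_i = α_i − c_i = 0, so c_i* = α_i.
NE contributions = (0.8, 4.2, 3.7, 3.3, 4.1); G = 16.1.
W^NE = (Σα)·G − ½Σα_i² = 16.1² − ½·59.67 = 229.375.
Planner sets c_i = Σα_j = 16.1 for every i, so G^SO = 5·16.1 = 80.5.
W^SO = (Σα)·G^SO − ½·5·(Σα)² = (5/2)·16.1² = 648.025.
Deadweight loss = W^SO − W^NE = 418.65.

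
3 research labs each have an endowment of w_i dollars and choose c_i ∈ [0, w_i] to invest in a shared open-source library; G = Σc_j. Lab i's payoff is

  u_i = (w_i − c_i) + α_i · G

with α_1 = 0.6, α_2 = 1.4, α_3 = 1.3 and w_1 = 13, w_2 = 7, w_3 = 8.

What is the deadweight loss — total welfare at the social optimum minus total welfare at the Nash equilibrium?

29.9

∂u_i/∂c_i = α_i − 1, so lab i contributes w_i if α_i > 1, else 0.
α_i > 1 for i ∈ {2, 3}; NE contributions (0, 7, 8), G = 15.
W^NE = Σw_i − G^NE + (Σα_i)·G^NE = 28 + 2.3·15 = 62.5.
Planner: ∂(Σu_j)/∂c_i = Σα_j − 1 = 2.3 > 0, so everyone contributes w_i; G^SO = 28, W^SO = 28 + 2.3·28 = 92.4.
Deadweight loss = 29.9.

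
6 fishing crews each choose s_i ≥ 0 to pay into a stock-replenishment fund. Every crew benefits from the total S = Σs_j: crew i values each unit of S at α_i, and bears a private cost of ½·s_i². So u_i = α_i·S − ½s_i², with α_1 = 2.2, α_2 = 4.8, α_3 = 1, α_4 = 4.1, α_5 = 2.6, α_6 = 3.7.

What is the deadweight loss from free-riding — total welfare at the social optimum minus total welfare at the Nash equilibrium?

Crew i's FOC: ∂u_i/∂s_i = α_i − s_i = 0, so s_i* = α_i.
NE contributions = (2.2, 4.8, 1, 4.1, 2.6, 3.7); S = 18.4.
W^NE = (Σα)·S − ½Σα_i² = 18.4² − ½·66.14 = 305.49.
Planner sets s_i = Σα_j = 18.4 for every i, so S^SO = 6·18.4 = 110.4.
W^SO = (Σα)·S^SO − ½·6·(Σα)² = (6/2)·18.4² = 1015.68.
Deadweight loss = W^SO − W^NE = 710.19.

710.19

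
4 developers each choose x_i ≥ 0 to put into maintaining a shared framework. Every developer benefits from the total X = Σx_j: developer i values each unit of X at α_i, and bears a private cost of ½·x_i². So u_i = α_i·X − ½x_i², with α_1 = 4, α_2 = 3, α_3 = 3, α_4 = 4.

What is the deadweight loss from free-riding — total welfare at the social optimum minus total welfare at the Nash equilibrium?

Developer i's FOC: ∂u_i/∂x_i = α_i − x_i = 0, so x_i* = α_i.
NE contributions = (4, 3, 3, 4); X = 14.
W^NE = (Σα)·X − ½Σα_i² = 14² − ½·50 = 171.
Planner sets x_i = Σα_j = 14 for every i, so X^SO = 4·14 = 56.
W^SO = (Σα)·X^SO − ½·4·(Σα)² = (4/2)·14² = 392.
Deadweight loss = W^SO − W^NE = 221.

221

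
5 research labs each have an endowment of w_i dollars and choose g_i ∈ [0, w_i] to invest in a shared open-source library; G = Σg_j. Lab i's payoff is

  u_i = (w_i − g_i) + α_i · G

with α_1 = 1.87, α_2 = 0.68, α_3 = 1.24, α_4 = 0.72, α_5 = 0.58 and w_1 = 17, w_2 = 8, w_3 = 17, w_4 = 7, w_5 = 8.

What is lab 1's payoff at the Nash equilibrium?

∂u_i/∂g_i = α_i − 1, so lab i contributes w_i if α_i > 1, else 0.
α_i > 1 for i ∈ {1, 3}; NE contributions (17, 0, 17, 0, 0), G = 34.
u_1 = (17 − 17) + 1.87·34 = 63.58.

63.58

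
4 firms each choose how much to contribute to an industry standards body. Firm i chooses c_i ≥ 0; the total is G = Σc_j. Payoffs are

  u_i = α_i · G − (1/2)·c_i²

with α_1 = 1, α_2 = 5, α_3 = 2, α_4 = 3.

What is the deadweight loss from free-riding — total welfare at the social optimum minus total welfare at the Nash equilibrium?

140.5

Firm i's FOC: ∂u_i/∂c_i = α_i − c_i = 0, so c_i* = α_i.
NE contributions = (1, 5, 2, 3); G = 11.
W^NE = (Σα)·G − ½Σα_i² = 11² − ½·39 = 101.5.
Planner sets c_i = Σα_j = 11 for every i, so G^SO = 4·11 = 44.
W^SO = (Σα)·G^SO − ½·4·(Σα)² = (4/2)·11² = 242.
Deadweight loss = W^SO − W^NE = 140.5.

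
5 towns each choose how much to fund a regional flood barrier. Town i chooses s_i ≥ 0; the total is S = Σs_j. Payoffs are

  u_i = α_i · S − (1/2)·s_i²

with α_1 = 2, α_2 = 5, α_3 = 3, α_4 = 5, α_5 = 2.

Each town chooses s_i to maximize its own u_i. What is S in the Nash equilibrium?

17

Town i's FOC: ∂u_i/∂s_i = α_i − s_i = 0, so s_i* = α_i.
NE contributions = (2, 5, 3, 5, 2); S = 17.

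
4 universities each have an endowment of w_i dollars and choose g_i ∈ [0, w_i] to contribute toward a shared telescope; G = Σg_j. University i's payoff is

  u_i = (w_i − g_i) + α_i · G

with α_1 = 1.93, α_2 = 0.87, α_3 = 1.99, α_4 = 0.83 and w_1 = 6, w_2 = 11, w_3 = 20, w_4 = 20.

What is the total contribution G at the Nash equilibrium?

26

∂u_i/∂g_i = α_i − 1, so university i contributes w_i if α_i > 1, else 0.
α_i > 1 for i ∈ {1, 3}; NE contributions (6, 0, 20, 0), G = 26.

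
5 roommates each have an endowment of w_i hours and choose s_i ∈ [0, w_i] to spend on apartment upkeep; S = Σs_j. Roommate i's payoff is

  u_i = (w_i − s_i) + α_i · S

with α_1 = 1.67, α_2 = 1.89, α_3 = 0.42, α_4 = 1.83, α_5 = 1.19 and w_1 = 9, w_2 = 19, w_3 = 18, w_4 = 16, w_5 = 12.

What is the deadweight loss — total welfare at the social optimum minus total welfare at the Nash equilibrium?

108

∂u_i/∂s_i = α_i − 1, so roommate i contributes w_i if α_i > 1, else 0.
α_i > 1 for i ∈ {1, 2, 4, 5}; NE contributions (9, 19, 0, 16, 12), S = 56.
W^NE = Σw_i − S^NE + (Σα_i)·S^NE = 74 + 6·56 = 410.
Planner: ∂(Σu_j)/∂s_i = Σα_j − 1 = 6 > 0, so everyone contributes w_i; S^SO = 74, W^SO = 74 + 6·74 = 518.
Deadweight loss = 108.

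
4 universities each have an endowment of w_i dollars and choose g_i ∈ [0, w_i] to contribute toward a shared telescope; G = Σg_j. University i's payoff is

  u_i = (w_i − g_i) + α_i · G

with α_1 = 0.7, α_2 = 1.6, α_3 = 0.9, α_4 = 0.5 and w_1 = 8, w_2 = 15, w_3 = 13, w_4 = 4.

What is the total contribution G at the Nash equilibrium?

∂u_i/∂g_i = α_i − 1, so university i contributes w_i if α_i > 1, else 0.
α_i > 1 for i ∈ {2}; NE contributions (0, 15, 0, 0), G = 15.

15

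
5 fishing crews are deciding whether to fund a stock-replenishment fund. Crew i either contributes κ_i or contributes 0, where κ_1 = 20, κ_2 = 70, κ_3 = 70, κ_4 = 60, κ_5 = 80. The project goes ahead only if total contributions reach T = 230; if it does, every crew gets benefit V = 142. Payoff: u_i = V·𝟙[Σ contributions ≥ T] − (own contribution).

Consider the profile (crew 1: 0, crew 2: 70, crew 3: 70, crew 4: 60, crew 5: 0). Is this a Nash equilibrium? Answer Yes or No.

Total = 200 < 230: not provided.
Crew 1 (pledges 0, payoff 0): pledging 20 → total 220, payoff -20. No gain.
Crew 2 (pledges 70, payoff -70): dropping to 0 → total 130, payoff 0. Profitable deviation.

No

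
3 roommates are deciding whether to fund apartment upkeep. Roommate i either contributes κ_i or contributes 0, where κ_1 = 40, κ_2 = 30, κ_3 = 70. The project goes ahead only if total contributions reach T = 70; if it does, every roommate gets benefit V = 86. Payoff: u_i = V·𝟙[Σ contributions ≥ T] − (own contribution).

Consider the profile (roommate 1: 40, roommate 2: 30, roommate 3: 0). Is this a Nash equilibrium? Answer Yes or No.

Yes

Total = 70 ≥ 70: provided.
Roommate 1 (pledges 40, payoff 46): dropping to 0 → total 30, payoff 0. No gain.
Roommate 2 (pledges 30, payoff 56): dropping to 0 → total 40, payoff 0. No gain.
Roommate 3 (pledges 0, payoff 86): pledging 70 → total 140, payoff 16. No gain.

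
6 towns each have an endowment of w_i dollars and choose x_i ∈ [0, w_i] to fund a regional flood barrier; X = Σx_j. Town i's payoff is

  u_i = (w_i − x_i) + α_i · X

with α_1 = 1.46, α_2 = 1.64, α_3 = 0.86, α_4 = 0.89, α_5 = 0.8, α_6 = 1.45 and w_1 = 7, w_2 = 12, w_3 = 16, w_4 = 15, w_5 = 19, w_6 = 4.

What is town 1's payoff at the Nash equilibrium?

33.58

∂u_i/∂x_i = α_i − 1, so town i contributes w_i if α_i > 1, else 0.
α_i > 1 for i ∈ {1, 2, 6}; NE contributions (7, 12, 0, 0, 0, 4), X = 23.
u_1 = (7 − 7) + 1.46·23 = 33.58.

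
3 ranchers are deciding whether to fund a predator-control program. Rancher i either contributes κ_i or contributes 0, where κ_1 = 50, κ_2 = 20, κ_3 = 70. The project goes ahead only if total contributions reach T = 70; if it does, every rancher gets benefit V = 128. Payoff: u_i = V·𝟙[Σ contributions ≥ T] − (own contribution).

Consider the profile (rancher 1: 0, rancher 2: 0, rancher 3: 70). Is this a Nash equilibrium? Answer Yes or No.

Total = 70 ≥ 70: provided.
Rancher 1 (pledges 0, payoff 128): pledging 50 → total 120, payoff 78. No gain.
Rancher 2 (pledges 0, payoff 128): pledging 20 → total 90, payoff 108. No gain.
Rancher 3 (pledges 70, payoff 58): dropping to 0 → total 0, payoff 0. No gain.

Yes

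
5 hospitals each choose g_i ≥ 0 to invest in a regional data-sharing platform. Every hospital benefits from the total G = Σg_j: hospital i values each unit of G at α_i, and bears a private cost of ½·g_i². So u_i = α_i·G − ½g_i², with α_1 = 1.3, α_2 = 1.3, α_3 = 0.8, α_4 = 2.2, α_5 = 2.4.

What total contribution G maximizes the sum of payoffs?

40

Planner FOC: ∂(Σu_j)/∂g_i = (Σα_j) − g_i = 0, so g_i^SO = Σα_j = 8 for every i; G^SO = 40.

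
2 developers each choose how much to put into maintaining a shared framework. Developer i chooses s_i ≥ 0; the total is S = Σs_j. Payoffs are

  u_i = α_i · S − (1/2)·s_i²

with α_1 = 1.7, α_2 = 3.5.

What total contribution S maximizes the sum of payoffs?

Planner FOC: ∂(Σu_j)/∂s_i = (Σα_j) − s_i = 0, so s_i^SO = Σα_j = 5.2 for every i; S^SO = 10.4.

10.4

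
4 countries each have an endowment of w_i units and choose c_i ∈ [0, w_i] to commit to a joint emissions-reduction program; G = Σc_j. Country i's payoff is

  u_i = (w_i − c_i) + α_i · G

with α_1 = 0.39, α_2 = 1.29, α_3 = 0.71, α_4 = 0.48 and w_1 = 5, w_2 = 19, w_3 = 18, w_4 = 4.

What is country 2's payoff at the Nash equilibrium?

24.51

∂u_i/∂c_i = α_i − 1, so country i contributes w_i if α_i > 1, else 0.
α_i > 1 for i ∈ {2}; NE contributions (0, 19, 0, 0), G = 19.
u_2 = (19 − 19) + 1.29·19 = 24.51.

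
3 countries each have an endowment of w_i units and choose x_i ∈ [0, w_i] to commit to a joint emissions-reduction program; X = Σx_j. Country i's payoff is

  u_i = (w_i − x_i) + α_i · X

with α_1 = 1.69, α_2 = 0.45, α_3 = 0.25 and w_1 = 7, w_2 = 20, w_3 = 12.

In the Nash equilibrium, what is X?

∂u_i/∂x_i = α_i − 1, so country i contributes w_i if α_i > 1, else 0.
α_i > 1 for i ∈ {1}; NE contributions (7, 0, 0), X = 7.

7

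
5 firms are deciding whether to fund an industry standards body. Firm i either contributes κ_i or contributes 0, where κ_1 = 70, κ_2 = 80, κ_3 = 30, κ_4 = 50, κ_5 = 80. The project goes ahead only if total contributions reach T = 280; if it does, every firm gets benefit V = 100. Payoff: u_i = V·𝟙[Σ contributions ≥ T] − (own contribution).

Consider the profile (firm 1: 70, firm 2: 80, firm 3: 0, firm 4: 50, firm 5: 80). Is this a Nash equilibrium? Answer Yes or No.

Yes

Total = 280 ≥ 280: provided.
Firm 1 (pledges 70, payoff 30): dropping to 0 → total 210, payoff 0. No gain.
Firm 2 (pledges 80, payoff 20): dropping to 0 → total 200, payoff 0. No gain.
Firm 3 (pledges 0, payoff 100): pledging 30 → total 310, payoff 70. No gain.
Firm 4 (pledges 50, payoff 50): dropping to 0 → total 230, payoff 0. No gain.
Firm 5 (pledges 80, payoff 20): dropping to 0 → total 200, payoff 0. No gain.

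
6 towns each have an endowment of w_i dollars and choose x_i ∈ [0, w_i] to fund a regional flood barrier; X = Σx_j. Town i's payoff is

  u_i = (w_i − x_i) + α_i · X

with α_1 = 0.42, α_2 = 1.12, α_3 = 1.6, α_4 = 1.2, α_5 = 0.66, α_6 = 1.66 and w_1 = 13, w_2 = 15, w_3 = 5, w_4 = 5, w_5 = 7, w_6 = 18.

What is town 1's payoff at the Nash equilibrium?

∂u_i/∂x_i = α_i − 1, so town i contributes w_i if α_i > 1, else 0.
α_i > 1 for i ∈ {2, 3, 4, 6}; NE contributions (0, 15, 5, 5, 0, 18), X = 43.
u_1 = (13 − 0) + 0.42·43 = 31.06.

31.06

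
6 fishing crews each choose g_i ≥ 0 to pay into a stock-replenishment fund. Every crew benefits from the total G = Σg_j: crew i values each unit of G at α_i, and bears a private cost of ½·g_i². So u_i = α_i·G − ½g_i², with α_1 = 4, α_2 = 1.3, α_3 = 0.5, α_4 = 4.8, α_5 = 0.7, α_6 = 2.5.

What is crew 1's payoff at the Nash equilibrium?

Crew i's FOC: ∂u_i/∂g_i = α_i − g_i = 0, so g_i* = α_i.
NE contributions = (4, 1.3, 0.5, 4.8, 0.7, 2.5); G = 13.8.
u_1 = α_1·G − ½·(g_1)² = 4·13.8 − ½·4² = 47.2.

47.2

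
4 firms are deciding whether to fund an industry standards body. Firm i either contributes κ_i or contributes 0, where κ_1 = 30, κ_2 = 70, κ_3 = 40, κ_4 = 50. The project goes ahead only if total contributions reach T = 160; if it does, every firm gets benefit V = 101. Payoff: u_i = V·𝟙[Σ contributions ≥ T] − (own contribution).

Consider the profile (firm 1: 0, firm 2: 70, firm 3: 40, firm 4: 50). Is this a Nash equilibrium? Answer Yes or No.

Yes

Total = 160 ≥ 160: provided.
Firm 1 (pledges 0, payoff 101): pledging 30 → total 190, payoff 71. No gain.
Firm 2 (pledges 70, payoff 31): dropping to 0 → total 90, payoff 0. No gain.
Firm 3 (pledges 40, payoff 61): dropping to 0 → total 120, payoff 0. No gain.
Firm 4 (pledges 50, payoff 51): dropping to 0 → total 110, payoff 0. No gain.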